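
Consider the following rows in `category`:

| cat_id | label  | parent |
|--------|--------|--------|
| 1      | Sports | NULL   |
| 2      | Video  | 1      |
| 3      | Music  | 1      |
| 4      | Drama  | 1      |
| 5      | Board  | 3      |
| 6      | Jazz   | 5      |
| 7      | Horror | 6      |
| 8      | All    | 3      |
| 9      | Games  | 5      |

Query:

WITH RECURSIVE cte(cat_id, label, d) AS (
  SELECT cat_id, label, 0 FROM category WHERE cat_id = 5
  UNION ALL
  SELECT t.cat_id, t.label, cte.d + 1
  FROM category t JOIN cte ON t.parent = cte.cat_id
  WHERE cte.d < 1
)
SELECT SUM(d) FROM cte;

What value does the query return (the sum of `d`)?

2

Base: cat_id=5 (Board) at d 0.
Iteration 1: rows with parent in {5} -> Jazz (id 6, d 1), Games (id 9, d 1).
Iteration 2: d < 1 fails for all current rows; recursion stops.
SUM(d) = 0 + 1 + 1 = 2.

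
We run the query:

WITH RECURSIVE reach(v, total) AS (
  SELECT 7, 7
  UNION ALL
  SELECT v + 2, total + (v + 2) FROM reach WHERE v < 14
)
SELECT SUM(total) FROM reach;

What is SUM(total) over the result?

145

Base: v=7, total=7.
Iteration 1: 7 < 14 holds -> v = 7 + 2 = 9, total = 7 + 9 = 16.
Iteration 2: 9 < 14 holds -> v = 9 + 2 = 11, total = 16 + 11 = 27.
Iteration 3: 11 < 14 holds -> v = 11 + 2 = 13, total = 27 + 13 = 40.
Iteration 4: 13 < 14 holds -> v = 13 + 2 = 15, total = 40 + 15 = 55.
Iteration 5: 15 < 14 fails; recursion stops.
SUM(total) = 7 + 16 + 27 + 40 + 55 = 145.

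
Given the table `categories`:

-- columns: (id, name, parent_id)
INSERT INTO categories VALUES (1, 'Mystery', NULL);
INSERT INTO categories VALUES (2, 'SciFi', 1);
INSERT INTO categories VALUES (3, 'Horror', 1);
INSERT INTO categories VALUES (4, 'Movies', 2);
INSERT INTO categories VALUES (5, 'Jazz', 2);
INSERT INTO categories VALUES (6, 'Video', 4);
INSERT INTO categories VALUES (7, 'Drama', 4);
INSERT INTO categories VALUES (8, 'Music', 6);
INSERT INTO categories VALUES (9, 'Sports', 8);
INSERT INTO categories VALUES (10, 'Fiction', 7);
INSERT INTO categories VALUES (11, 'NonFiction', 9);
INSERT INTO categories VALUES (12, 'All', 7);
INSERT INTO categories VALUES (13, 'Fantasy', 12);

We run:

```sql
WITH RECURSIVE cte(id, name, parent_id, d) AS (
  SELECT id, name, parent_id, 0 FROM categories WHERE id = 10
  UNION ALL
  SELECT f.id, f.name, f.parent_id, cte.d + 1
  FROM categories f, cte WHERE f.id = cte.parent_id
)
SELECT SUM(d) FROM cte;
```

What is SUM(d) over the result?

Base: id=10 (Fiction), parent_id=7, d 0.
Iteration 1: join on id=7 -> Drama (id 7, parent_id=4, d 1).
Iteration 2: join on id=4 -> Movies (id 4, parent_id=2, d 2).
Iteration 3: join on id=2 -> SciFi (id 2, parent_id=1, d 3).
Iteration 4: join on id=1 -> Mystery (id 1, parent_id=NULL, d 4).
Iteration 5: parent_id is NULL; no match; recursion stops.
SUM(d) = 0 + 1 + 2 + 3 + 4 = 10.

10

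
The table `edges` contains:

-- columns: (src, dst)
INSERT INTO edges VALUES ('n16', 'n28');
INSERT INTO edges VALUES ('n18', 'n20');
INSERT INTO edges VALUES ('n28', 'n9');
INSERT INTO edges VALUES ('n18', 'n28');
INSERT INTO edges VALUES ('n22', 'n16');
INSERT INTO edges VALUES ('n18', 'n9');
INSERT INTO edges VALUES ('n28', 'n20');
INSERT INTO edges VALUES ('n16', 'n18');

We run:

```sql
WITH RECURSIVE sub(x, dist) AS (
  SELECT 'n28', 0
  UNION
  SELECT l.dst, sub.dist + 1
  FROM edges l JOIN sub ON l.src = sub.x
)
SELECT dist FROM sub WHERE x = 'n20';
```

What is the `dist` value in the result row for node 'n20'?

1

Base: (n28, dist=0).
Iteration 1: edges from {n28} -> (n20, dist=1), (n9, dist=1).
Iteration 2: no outgoing edges from {n20,n9}; recursion stops.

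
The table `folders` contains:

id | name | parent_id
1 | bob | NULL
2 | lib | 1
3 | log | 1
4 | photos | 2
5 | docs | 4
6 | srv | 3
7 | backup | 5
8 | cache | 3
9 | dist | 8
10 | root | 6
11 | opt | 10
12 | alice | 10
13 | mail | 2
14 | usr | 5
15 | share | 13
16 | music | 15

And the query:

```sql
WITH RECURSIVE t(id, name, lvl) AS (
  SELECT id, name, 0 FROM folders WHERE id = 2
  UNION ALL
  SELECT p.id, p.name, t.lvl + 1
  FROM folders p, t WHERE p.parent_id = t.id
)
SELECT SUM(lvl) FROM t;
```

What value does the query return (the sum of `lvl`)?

15

Base: id=2 (lib) at lvl 0.
Iteration 1: rows with parent_id in {2} -> photos (id 4, lvl 1), mail (id 13, lvl 1).
Iteration 2: rows with parent_id in {4,13} -> docs (id 5, lvl 2), share (id 15, lvl 2).
Iteration 3: rows with parent_id in {5,15} -> backup (id 7, lvl 3), usr (id 14, lvl 3), music (id 16, lvl 3).
Iteration 4: no rows with parent_id in {7,14,16}; recursion stops.
SUM(lvl) = 0 + 1 + 1 + 2 + 2 + 3 + 3 + 3 = 15.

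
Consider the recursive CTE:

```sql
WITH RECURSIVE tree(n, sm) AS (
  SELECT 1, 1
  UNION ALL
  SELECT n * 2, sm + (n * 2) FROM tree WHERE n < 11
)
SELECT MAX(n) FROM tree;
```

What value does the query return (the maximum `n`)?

Base: n=1, sm=1.
Iteration 1: 1 < 11 holds -> n = 1 * 2 = 2, sm = 1 + 2 = 3.
Iteration 2: 2 < 11 holds -> n = 2 * 2 = 4, sm = 3 + 4 = 7.
Iteration 3: 4 < 11 holds -> n = 4 * 2 = 8, sm = 7 + 8 = 15.
Iteration 4: 8 < 11 holds -> n = 8 * 2 = 16, sm = 15 + 16 = 31.
Iteration 5: 16 < 11 fails; recursion stops.
n values: 1, 2, 4, 8, 16; the maximum is 16.

16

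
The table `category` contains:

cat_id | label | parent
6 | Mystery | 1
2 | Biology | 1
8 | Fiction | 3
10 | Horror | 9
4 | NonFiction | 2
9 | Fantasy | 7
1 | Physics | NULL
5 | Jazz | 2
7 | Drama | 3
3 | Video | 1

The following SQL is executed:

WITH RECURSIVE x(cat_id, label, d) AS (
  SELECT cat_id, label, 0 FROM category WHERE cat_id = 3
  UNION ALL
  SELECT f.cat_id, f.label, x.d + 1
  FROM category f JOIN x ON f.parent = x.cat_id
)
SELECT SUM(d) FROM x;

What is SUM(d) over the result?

Base: cat_id=3 (Video) at d 0.
Iteration 1: rows with parent in {3} -> Drama (id 7, d 1), Fiction (id 8, d 1).
Iteration 2: rows with parent in {7,8} -> Fantasy (id 9, d 2).
Iteration 3: rows with parent in {9} -> Horror (id 10, d 3).
Iteration 4: no rows with parent in {10}; recursion stops.
SUM(d) = 0 + 1 + 1 + 2 + 3 = 7.

7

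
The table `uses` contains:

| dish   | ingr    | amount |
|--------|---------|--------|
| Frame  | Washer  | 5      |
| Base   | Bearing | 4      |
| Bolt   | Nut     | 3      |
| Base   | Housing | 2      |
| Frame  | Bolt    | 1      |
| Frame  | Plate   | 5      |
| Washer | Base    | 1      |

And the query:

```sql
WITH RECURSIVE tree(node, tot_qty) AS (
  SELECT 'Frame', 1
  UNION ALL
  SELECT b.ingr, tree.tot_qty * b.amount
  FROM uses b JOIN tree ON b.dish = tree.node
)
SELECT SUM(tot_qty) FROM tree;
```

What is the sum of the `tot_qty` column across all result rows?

50

Base: (Frame, tot_qty=1).
Iteration 1: components of {Frame} -> Bolt = 1*1 = 1, Plate = 1*5 = 5, Washer = 1*5 = 5.
Iteration 2: components of {Bolt,Plate,Washer} -> Base = 5*1 = 5, Nut = 1*3 = 3.
Iteration 3: components of {Base,Nut} -> Bearing = 5*4 = 20, Housing = 5*2 = 10.
Iteration 4: no further components; recursion stops.
SUM(tot_qty) = 1 + 1 + 5 + 5 + 3 + 5 + 20 + 10 = 50.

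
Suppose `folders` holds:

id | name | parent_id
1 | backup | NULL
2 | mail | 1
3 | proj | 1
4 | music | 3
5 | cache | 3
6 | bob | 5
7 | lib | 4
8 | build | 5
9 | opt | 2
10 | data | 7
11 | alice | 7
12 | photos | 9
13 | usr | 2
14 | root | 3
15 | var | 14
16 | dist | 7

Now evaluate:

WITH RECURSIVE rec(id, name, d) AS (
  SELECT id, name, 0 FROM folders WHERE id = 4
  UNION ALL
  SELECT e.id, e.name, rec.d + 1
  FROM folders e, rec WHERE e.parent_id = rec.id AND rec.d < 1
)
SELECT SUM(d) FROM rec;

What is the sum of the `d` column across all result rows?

Base: id=4 (music) at d 0.
Iteration 1: rows with parent_id in {4} -> lib (id 7, d 1).
Iteration 2: d < 1 fails for all current rows; recursion stops.
SUM(d) = 0 + 1 = 1.

1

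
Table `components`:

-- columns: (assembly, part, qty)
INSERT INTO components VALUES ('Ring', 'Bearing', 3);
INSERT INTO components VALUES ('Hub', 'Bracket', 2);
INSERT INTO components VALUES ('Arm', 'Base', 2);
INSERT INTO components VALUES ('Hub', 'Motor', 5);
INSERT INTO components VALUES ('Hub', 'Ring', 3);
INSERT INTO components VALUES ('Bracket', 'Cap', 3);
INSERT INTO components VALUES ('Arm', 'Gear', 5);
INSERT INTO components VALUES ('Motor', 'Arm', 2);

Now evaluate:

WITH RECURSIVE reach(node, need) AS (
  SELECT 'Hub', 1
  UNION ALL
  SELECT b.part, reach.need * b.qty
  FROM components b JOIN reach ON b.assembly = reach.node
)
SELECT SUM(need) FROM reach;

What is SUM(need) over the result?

106

Base: (Hub, need=1).
Iteration 1: components of {Hub} -> Bracket = 1*2 = 2, Motor = 1*5 = 5, Ring = 1*3 = 3.
Iteration 2: components of {Bracket,Motor,Ring} -> Arm = 5*2 = 10, Bearing = 3*3 = 9, Cap = 2*3 = 6.
Iteration 3: components of {Arm,Bearing,Cap} -> Base = 10*2 = 20, Gear = 10*5 = 50.
Iteration 4: no further components; recursion stops.
SUM(need) = 1 + 5 + 3 + 2 + 10 + 9 + 6 + 50 + 20 = 106.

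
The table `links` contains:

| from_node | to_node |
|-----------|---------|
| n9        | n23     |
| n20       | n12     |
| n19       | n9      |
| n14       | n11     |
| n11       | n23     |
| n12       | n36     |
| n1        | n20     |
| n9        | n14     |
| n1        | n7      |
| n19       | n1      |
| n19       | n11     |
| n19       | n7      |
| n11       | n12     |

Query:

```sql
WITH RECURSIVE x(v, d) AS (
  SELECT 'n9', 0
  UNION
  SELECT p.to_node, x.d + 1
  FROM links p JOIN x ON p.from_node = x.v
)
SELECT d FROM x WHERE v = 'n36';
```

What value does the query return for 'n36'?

Base: (n9, d=0).
Iteration 1: edges from {n9} -> (n14, d=1), (n23, d=1).
Iteration 2: edges from {n14,n23} -> (n11, d=2).
Iteration 3: edges from {n11} -> (n12, d=3), (n23, d=3).
Iteration 4: edges from {n12,n23} -> (n36, d=4).
Iteration 5: no outgoing edges from {n36}; recursion stops.

4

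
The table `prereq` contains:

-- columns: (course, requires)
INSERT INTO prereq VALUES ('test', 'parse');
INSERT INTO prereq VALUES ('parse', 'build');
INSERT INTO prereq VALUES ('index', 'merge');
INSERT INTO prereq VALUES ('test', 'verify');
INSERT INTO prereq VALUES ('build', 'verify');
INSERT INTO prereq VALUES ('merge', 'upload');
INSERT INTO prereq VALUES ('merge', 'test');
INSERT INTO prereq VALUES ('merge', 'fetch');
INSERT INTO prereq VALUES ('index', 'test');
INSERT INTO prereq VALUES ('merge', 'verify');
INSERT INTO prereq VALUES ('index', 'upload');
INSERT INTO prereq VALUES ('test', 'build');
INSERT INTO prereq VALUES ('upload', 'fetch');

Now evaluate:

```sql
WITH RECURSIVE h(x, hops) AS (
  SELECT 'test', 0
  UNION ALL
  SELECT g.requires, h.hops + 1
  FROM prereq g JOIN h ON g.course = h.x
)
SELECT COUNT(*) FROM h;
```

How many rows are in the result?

Base: (test, hops=0).
Iteration 1: edges from {test} -> (build, hops=1), (parse, hops=1), (verify, hops=1).
Iteration 2: edges from {build,parse,verify} -> (build, hops=2), (verify, hops=2).
Iteration 3: edges from {build,verify} -> (verify, hops=3).
Iteration 4: no outgoing edges from {verify}; recursion stops.
Total rows emitted: 7.

7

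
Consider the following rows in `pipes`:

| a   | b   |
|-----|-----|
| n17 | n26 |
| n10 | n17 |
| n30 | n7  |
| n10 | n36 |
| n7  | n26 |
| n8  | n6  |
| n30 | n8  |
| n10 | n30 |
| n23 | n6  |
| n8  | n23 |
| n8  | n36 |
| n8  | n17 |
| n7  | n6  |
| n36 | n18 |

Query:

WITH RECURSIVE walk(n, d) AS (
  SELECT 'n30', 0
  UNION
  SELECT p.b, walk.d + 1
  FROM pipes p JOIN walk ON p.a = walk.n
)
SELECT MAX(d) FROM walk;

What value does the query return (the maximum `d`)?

3

Base: (n30, d=0).
Iteration 1: edges from {n30} -> (n7, d=1), (n8, d=1).
Iteration 2: edges from {n7,n8} -> (n17, d=2), (n23, d=2), (n26, d=2), (n36, d=2), (n6, d=2). [UNION drops 1 duplicate row(s)]
Iteration 3: edges from {n17,n23,n26,n36,n6} -> (n18, d=3), (n26, d=3), (n6, d=3).
Iteration 4: no outgoing edges from {n18,n26,n6}; recursion stops.
d values: 0, 1, 1, 2, 2, 2, 2, 2, 3, 3, 3; the maximum is 3.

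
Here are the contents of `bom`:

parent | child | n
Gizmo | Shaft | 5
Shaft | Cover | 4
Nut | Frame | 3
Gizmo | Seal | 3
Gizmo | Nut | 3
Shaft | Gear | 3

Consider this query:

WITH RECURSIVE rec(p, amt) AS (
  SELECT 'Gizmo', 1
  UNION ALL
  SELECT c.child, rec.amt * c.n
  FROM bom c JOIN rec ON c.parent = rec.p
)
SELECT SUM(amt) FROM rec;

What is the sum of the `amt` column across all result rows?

Base: (Gizmo, amt=1).
Iteration 1: components of {Gizmo} -> Nut = 1*3 = 3, Seal = 1*3 = 3, Shaft = 1*5 = 5.
Iteration 2: components of {Nut,Seal,Shaft} -> Cover = 5*4 = 20, Frame = 3*3 = 9, Gear = 5*3 = 15.
Iteration 3: no further components; recursion stops.
SUM(amt) = 1 + 3 + 5 + 3 + 9 + 15 + 20 = 56.

56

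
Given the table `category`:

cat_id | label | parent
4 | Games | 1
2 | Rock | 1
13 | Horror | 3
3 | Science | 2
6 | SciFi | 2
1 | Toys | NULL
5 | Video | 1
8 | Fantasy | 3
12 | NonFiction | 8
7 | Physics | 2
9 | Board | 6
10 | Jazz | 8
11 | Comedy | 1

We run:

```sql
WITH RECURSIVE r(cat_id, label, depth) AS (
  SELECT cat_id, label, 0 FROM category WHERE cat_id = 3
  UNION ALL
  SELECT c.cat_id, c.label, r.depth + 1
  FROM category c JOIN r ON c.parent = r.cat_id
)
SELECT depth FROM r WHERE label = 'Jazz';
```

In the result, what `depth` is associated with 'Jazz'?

Base: cat_id=3 (Science) at depth 0.
Iteration 1: rows with parent in {3} -> Fantasy (id 8, depth 1), Horror (id 13, depth 1).
Iteration 2: rows with parent in {8,13} -> Jazz (id 10, depth 2), NonFiction (id 12, depth 2).
Iteration 3: no rows with parent in {10,12}; recursion stops.

2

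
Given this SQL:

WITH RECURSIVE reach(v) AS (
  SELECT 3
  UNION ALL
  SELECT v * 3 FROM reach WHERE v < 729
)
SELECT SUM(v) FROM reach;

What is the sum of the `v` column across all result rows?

Base: v=3.
Iteration 1: 3 < 729 holds -> v = 3 * 3 = 9.
Iteration 2: 9 < 729 holds -> v = 9 * 3 = 27.
Iteration 3: 27 < 729 holds -> v = 27 * 3 = 81.
Iteration 4: 81 < 729 holds -> v = 81 * 3 = 243.
Iteration 5: 243 < 729 holds -> v = 243 * 3 = 729.
Iteration 6: 729 < 729 fails; recursion stops.
SUM(v) = 3 + 9 + 27 + 81 + 243 + 729 = 1092.

1092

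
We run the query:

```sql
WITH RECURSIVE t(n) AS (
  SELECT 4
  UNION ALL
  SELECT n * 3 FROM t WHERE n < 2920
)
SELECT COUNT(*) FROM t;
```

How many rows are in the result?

Base: n=4.
Iteration 1: 4 < 2920 holds -> n = 4 * 3 = 12.
Iteration 2: 12 < 2920 holds -> n = 12 * 3 = 36.
Iteration 3: 36 < 2920 holds -> n = 36 * 3 = 108.
Iteration 4: 108 < 2920 holds -> n = 108 * 3 = 324.
Iteration 5: 324 < 2920 holds -> n = 324 * 3 = 972.
Iteration 6: 972 < 2920 holds -> n = 972 * 3 = 2916.
Iteration 7: 2916 < 2920 holds -> n = 2916 * 3 = 8748.
Iteration 8: 8748 < 2920 fails; recursion stops.
Total rows emitted: 8.

8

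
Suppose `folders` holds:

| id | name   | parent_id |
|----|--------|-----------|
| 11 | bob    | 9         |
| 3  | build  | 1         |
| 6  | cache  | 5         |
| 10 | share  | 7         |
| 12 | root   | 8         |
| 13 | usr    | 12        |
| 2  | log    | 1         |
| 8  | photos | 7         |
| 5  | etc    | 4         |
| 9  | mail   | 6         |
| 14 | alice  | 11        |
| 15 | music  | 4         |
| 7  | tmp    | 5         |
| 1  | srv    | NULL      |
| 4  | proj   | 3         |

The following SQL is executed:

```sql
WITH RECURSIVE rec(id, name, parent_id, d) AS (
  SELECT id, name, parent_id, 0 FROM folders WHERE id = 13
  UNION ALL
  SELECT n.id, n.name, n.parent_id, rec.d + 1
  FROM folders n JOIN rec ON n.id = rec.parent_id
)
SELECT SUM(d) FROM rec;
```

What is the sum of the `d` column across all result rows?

Base: id=13 (usr), parent_id=12, d 0.
Iteration 1: join on id=12 -> root (id 12, parent_id=8, d 1).
Iteration 2: join on id=8 -> photos (id 8, parent_id=7, d 2).
Iteration 3: join on id=7 -> tmp (id 7, parent_id=5, d 3).
Iteration 4: join on id=5 -> etc (id 5, parent_id=4, d 4).
Iteration 5: join on id=4 -> proj (id 4, parent_id=3, d 5).
Iteration 6: join on id=3 -> build (id 3, parent_id=1, d 6).
Iteration 7: join on id=1 -> srv (id 1, parent_id=NULL, d 7).
Iteration 8: parent_id is NULL; no match; recursion stops.
SUM(d) = 0 + 1 + 2 + 3 + 4 + 5 + 6 + 7 = 28.

28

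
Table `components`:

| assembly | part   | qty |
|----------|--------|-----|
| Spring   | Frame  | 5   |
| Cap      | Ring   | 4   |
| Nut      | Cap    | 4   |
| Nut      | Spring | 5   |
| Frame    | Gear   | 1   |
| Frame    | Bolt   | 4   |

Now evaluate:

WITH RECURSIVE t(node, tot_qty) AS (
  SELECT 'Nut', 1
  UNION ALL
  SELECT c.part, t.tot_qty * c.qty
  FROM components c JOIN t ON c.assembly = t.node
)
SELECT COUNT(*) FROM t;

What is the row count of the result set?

7

Base: (Nut, tot_qty=1).
Iteration 1: components of {Nut} -> Cap = 1*4 = 4, Spring = 1*5 = 5.
Iteration 2: components of {Cap,Spring} -> Frame = 5*5 = 25, Ring = 4*4 = 16.
Iteration 3: components of {Frame,Ring} -> Bolt = 25*4 = 100, Gear = 25*1 = 25.
Iteration 4: no further components; recursion stops.
Total rows emitted: 7.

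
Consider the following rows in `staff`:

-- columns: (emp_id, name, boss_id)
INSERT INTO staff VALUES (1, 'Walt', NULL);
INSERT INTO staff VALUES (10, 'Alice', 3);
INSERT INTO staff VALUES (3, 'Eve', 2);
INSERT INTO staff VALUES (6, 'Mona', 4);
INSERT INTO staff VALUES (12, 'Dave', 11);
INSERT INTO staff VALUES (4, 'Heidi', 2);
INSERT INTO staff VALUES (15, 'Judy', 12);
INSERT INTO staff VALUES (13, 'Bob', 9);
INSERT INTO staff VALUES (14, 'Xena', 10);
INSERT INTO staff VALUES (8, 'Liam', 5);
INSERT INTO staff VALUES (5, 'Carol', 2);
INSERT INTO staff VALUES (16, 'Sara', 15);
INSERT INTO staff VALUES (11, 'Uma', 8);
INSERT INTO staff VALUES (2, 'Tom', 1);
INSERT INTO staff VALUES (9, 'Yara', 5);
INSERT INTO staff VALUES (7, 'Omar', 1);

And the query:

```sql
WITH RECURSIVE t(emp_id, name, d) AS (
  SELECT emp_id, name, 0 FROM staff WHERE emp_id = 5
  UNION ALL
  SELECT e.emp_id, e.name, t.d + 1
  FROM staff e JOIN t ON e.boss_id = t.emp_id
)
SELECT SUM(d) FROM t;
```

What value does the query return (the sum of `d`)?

18

Base: emp_id=5 (Carol) at d 0.
Iteration 1: rows with boss_id in {5} -> Liam (id 8, d 1), Yara (id 9, d 1).
Iteration 2: rows with boss_id in {8,9} -> Uma (id 11, d 2), Bob (id 13, d 2).
Iteration 3: rows with boss_id in {11,13} -> Dave (id 12, d 3).
Iteration 4: rows with boss_id in {12} -> Judy (id 15, d 4).
Iteration 5: rows with boss_id in {15} -> Sara (id 16, d 5).
Iteration 6: no rows with boss_id in {16}; recursion stops.
SUM(d) = 0 + 1 + 1 + 2 + 2 + 3 + 4 + 5 = 18.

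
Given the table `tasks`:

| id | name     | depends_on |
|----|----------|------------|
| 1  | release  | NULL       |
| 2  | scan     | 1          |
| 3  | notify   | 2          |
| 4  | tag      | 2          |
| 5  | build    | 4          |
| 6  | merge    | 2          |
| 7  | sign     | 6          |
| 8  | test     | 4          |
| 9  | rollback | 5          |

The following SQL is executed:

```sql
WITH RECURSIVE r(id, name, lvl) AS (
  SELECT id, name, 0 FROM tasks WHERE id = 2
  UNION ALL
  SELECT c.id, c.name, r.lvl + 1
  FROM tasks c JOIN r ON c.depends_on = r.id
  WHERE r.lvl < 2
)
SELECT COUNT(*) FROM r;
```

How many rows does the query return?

Base: id=2 (scan) at lvl 0.
Iteration 1: rows with depends_on in {2} -> notify (id 3, lvl 1), tag (id 4, lvl 1), merge (id 6, lvl 1).
Iteration 2: rows with depends_on in {3,4,6} -> build (id 5, lvl 2), sign (id 7, lvl 2), test (id 8, lvl 2).
Iteration 3: lvl < 2 fails for all current rows; recursion stops.
Total rows emitted: 7.

7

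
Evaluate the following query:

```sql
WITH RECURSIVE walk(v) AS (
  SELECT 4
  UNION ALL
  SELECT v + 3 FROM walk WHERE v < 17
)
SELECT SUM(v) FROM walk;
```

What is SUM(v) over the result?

Base: v=4.
Iteration 1: 4 < 17 holds -> v = 4 + 3 = 7.
Iteration 2: 7 < 17 holds -> v = 7 + 3 = 10.
Iteration 3: 10 < 17 holds -> v = 10 + 3 = 13.
Iteration 4: 13 < 17 holds -> v = 13 + 3 = 16.
Iteration 5: 16 < 17 holds -> v = 16 + 3 = 19.
Iteration 6: 19 < 17 fails; recursion stops.
SUM(v) = 4 + 7 + 10 + 13 + 16 + 19 = 69.

69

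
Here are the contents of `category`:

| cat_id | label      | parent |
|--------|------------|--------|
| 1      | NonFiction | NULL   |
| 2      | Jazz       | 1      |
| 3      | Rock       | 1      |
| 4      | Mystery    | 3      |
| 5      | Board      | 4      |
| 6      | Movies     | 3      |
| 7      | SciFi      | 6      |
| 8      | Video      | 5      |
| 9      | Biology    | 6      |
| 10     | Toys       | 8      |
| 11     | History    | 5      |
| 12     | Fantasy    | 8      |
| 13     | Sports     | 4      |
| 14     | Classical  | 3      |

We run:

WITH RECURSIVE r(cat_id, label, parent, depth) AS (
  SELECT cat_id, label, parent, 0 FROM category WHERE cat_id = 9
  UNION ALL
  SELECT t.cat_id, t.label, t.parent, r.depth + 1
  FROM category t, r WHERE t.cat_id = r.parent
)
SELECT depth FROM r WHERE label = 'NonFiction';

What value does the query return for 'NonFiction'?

Base: cat_id=9 (Biology), parent=6, depth 0.
Iteration 1: join on cat_id=6 -> Movies (id 6, parent=3, depth 1).
Iteration 2: join on cat_id=3 -> Rock (id 3, parent=1, depth 2).
Iteration 3: join on cat_id=1 -> NonFiction (id 1, parent=NULL, depth 3).
Iteration 4: parent is NULL; no match; recursion stops.

3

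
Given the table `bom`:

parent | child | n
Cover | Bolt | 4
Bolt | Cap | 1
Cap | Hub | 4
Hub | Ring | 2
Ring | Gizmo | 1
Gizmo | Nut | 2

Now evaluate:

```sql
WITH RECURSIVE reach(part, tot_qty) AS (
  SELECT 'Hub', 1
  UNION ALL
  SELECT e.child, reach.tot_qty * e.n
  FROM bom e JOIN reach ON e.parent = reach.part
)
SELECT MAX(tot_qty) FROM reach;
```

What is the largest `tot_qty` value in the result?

Base: (Hub, tot_qty=1).
Iteration 1: components of {Hub} -> Ring = 1*2 = 2.
Iteration 2: components of {Ring} -> Gizmo = 2*1 = 2.
Iteration 3: components of {Gizmo} -> Nut = 2*2 = 4.
Iteration 4: no further components; recursion stops.
tot_qty values: 1, 2, 2, 4; the maximum is 4.

4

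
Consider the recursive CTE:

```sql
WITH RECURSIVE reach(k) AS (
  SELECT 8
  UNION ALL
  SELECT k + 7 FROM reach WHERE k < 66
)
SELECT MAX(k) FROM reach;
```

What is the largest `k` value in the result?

Base: k=8.
Iteration 1: 8 < 66 holds -> k = 8 + 7 = 15.
Iteration 2: 15 < 66 holds -> k = 15 + 7 = 22.
Iteration 3: 22 < 66 holds -> k = 22 + 7 = 29.
Iteration 4: 29 < 66 holds -> k = 29 + 7 = 36.
Iteration 5: 36 < 66 holds -> k = 36 + 7 = 43.
Iteration 6: 43 < 66 holds -> k = 43 + 7 = 50.
Iteration 7: 50 < 66 holds -> k = 50 + 7 = 57.
Iteration 8: 57 < 66 holds -> k = 57 + 7 = 64.
Iteration 9: 64 < 66 holds -> k = 64 + 7 = 71.
Iteration 10: 71 < 66 fails; recursion stops.
k values: 8, 15, 22, 29, 36, 43, 50, 57, 64, 71; the maximum is 71.

71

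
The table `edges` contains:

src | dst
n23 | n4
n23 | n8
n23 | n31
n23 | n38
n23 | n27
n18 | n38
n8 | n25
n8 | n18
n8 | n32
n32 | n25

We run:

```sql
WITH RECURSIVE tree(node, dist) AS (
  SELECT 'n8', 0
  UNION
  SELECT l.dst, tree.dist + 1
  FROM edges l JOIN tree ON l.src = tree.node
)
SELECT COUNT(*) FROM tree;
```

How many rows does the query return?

Base: (n8, dist=0).
Iteration 1: edges from {n8} -> (n18, dist=1), (n25, dist=1), (n32, dist=1).
Iteration 2: edges from {n18,n25,n32} -> (n25, dist=2), (n38, dist=2).
Iteration 3: no outgoing edges from {n25,n38}; recursion stops.
Total rows emitted: 6.

6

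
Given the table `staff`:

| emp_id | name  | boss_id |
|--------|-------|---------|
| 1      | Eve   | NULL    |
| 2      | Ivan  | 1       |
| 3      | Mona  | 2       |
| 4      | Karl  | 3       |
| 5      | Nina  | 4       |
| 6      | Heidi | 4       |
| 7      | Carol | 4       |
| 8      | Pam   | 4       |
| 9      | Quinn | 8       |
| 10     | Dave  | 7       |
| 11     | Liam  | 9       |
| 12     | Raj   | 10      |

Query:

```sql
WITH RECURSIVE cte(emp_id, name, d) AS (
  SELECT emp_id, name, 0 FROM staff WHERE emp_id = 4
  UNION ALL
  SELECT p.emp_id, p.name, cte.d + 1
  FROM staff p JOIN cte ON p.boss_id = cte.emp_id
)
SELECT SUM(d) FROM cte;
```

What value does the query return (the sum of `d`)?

14

Base: emp_id=4 (Karl) at d 0.
Iteration 1: rows with boss_id in {4} -> Nina (id 5, d 1), Heidi (id 6, d 1), Carol (id 7, d 1), Pam (id 8, d 1).
Iteration 2: rows with boss_id in {5,6,7,8} -> Quinn (id 9, d 2), Dave (id 10, d 2).
Iteration 3: rows with boss_id in {9,10} -> Liam (id 11, d 3), Raj (id 12, d 3).
Iteration 4: no rows with boss_id in {11,12}; recursion stops.
SUM(d) = 0 + 1 + 1 + 1 + 1 + 2 + 2 + 3 + 3 = 14.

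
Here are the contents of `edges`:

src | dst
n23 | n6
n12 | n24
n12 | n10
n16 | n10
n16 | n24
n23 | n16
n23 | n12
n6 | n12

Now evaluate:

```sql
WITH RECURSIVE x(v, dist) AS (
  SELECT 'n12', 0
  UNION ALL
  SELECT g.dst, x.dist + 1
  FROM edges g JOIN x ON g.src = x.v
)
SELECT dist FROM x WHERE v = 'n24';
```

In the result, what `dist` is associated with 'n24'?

Base: (n12, dist=0).
Iteration 1: edges from {n12} -> (n10, dist=1), (n24, dist=1).
Iteration 2: no outgoing edges from {n10,n24}; recursion stops.

1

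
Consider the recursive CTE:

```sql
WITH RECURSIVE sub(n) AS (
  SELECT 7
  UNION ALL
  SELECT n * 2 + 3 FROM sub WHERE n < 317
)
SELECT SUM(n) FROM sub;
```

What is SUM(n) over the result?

612

Base: n=7.
Iteration 1: 7 < 317 holds -> n = 7 * 2 + 3 = 17.
Iteration 2: 17 < 317 holds -> n = 17 * 2 + 3 = 37.
Iteration 3: 37 < 317 holds -> n = 37 * 2 + 3 = 77.
Iteration 4: 77 < 317 holds -> n = 77 * 2 + 3 = 157.
Iteration 5: 157 < 317 holds -> n = 157 * 2 + 3 = 317.
Iteration 6: 317 < 317 fails; recursion stops.
SUM(n) = 7 + 17 + 37 + 77 + 157 + 317 = 612.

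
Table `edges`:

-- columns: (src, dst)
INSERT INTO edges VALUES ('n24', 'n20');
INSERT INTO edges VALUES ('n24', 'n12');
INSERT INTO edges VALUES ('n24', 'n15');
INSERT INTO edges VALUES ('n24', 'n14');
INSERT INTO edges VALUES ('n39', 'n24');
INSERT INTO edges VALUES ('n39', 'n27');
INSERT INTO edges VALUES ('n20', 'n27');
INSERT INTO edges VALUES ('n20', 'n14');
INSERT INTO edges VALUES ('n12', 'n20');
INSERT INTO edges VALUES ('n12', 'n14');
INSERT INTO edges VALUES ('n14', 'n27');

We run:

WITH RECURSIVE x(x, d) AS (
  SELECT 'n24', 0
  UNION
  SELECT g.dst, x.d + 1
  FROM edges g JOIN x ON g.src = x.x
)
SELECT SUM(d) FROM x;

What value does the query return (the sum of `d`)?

Base: (n24, d=0).
Iteration 1: edges from {n24} -> (n12, d=1), (n14, d=1), (n15, d=1), (n20, d=1).
Iteration 2: edges from {n12,n14,n15,n20} -> (n14, d=2), (n20, d=2), (n27, d=2). [UNION drops 2 duplicate row(s)]
Iteration 3: edges from {n14,n20,n27} -> (n14, d=3), (n27, d=3). [UNION drops 1 duplicate row(s)]
Iteration 4: edges from {n14,n27} -> (n27, d=4).
Iteration 5: no outgoing edges from {n27}; recursion stops.
SUM(d) = 0 + 1 + 1 + 1 + 1 + 2 + 2 + 2 + 3 + 3 + 4 = 20.

20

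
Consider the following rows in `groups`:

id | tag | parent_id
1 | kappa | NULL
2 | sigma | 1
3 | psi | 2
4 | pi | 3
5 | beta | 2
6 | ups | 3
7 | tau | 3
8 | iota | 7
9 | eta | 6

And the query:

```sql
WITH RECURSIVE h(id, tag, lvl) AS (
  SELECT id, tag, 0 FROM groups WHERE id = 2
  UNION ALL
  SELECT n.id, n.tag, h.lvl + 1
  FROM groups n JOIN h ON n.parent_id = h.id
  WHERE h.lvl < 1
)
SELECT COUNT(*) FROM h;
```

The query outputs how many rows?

Base: id=2 (sigma) at lvl 0.
Iteration 1: rows with parent_id in {2} -> psi (id 3, lvl 1), beta (id 5, lvl 1).
Iteration 2: lvl < 1 fails for all current rows; recursion stops.
Total rows emitted: 3.

3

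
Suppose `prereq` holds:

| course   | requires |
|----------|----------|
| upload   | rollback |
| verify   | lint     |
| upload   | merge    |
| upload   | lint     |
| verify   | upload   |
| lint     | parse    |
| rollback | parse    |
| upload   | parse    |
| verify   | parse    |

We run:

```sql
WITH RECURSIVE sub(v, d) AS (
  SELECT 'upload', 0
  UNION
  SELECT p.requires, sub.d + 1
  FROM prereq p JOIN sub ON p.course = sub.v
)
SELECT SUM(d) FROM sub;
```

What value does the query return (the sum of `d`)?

6

Base: (upload, d=0).
Iteration 1: edges from {upload} -> (lint, d=1), (merge, d=1), (parse, d=1), (rollback, d=1).
Iteration 2: edges from {lint,merge,parse,rollback} -> (parse, d=2). [UNION drops 1 duplicate row(s)]
Iteration 3: no outgoing edges from {parse}; recursion stops.
SUM(d) = 0 + 1 + 1 + 1 + 1 + 2 = 6.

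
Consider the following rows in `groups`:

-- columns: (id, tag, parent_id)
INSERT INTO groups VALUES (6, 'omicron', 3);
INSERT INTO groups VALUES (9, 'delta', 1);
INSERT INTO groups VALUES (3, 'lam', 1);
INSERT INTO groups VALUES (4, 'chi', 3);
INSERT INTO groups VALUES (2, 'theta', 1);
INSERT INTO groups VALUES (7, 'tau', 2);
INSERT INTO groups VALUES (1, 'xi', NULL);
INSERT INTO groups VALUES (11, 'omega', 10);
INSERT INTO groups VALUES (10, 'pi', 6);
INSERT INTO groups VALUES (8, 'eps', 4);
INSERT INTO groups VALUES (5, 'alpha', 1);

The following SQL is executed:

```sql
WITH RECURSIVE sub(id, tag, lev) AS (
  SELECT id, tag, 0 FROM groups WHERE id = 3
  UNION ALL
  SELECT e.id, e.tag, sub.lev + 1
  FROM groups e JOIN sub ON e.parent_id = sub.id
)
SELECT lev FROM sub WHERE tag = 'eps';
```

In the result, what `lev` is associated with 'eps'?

Base: id=3 (lam) at lev 0.
Iteration 1: rows with parent_id in {3} -> chi (id 4, lev 1), omicron (id 6, lev 1).
Iteration 2: rows with parent_id in {4,6} -> eps (id 8, lev 2), pi (id 10, lev 2).
Iteration 3: rows with parent_id in {8,10} -> omega (id 11, lev 3).
Iteration 4: no rows with parent_id in {11}; recursion stops.

2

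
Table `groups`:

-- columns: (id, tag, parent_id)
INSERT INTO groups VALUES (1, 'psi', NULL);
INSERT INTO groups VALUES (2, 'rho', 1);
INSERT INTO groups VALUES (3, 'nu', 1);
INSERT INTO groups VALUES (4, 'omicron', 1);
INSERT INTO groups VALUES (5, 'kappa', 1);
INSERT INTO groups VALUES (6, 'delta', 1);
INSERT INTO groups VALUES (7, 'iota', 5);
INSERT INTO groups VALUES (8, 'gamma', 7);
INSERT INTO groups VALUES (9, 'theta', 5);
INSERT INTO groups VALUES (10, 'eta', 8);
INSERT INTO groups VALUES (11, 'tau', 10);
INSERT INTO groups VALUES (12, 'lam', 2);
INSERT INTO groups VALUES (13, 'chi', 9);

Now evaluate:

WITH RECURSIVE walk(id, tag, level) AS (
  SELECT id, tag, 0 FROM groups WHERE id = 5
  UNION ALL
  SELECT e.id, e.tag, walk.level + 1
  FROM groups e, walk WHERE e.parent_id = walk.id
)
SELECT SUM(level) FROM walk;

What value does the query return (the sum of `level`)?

13

Base: id=5 (kappa) at level 0.
Iteration 1: rows with parent_id in {5} -> iota (id 7, level 1), theta (id 9, level 1).
Iteration 2: rows with parent_id in {7,9} -> gamma (id 8, level 2), chi (id 13, level 2).
Iteration 3: rows with parent_id in {8,13} -> eta (id 10, level 3).
Iteration 4: rows with parent_id in {10} -> tau (id 11, level 4).
Iteration 5: no rows with parent_id in {11}; recursion stops.
SUM(level) = 0 + 1 + 1 + 2 + 2 + 3 + 4 = 13.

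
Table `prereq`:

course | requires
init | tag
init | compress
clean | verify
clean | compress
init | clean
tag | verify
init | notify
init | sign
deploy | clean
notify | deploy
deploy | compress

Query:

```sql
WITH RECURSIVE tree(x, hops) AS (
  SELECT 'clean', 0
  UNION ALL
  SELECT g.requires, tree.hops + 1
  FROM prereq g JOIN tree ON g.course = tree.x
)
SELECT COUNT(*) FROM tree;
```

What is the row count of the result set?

3

Base: (clean, hops=0).
Iteration 1: edges from {clean} -> (compress, hops=1), (verify, hops=1).
Iteration 2: no outgoing edges from {compress,verify}; recursion stops.
Total rows emitted: 3.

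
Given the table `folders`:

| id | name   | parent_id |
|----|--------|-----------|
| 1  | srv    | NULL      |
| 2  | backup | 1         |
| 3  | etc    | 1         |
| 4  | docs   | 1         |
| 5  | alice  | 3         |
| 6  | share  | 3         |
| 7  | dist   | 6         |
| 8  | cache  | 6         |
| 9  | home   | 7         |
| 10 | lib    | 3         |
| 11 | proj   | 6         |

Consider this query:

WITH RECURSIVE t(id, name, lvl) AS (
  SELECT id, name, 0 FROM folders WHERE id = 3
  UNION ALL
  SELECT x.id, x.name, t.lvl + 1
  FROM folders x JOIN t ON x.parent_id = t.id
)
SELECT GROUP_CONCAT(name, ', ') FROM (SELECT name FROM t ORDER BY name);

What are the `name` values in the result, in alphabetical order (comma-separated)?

Base: id=3 (etc) at lvl 0.
Iteration 1: rows with parent_id in {3} -> alice (id 5, lvl 1), share (id 6, lvl 1), lib (id 10, lvl 1).
Iteration 2: rows with parent_id in {5,6,10} -> dist (id 7, lvl 2), cache (id 8, lvl 2), proj (id 11, lvl 2).
Iteration 3: rows with parent_id in {7,8,11} -> home (id 9, lvl 3).
Iteration 4: no rows with parent_id in {9}; recursion stops.

alice, cache, dist, etc, home, lib, proj, share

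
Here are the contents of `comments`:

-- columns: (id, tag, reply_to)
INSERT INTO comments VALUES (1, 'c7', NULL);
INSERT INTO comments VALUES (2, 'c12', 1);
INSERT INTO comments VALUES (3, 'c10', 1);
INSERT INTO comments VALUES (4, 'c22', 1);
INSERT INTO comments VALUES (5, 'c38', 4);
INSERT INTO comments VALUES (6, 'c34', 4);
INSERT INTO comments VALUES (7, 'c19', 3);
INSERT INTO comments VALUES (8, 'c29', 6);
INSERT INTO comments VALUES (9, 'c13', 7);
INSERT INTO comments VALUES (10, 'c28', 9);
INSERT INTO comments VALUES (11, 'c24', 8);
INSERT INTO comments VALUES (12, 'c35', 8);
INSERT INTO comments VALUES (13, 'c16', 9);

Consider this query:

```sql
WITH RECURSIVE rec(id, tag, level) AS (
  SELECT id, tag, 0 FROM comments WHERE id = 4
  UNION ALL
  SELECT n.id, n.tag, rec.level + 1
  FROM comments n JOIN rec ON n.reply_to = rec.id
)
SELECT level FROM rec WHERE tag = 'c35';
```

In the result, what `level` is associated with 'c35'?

3

Base: id=4 (c22) at level 0.
Iteration 1: rows with reply_to in {4} -> c38 (id 5, level 1), c34 (id 6, level 1).
Iteration 2: rows with reply_to in {5,6} -> c29 (id 8, level 2).
Iteration 3: rows with reply_to in {8} -> c24 (id 11, level 3), c35 (id 12, level 3).
Iteration 4: no rows with reply_to in {11,12}; recursion stops.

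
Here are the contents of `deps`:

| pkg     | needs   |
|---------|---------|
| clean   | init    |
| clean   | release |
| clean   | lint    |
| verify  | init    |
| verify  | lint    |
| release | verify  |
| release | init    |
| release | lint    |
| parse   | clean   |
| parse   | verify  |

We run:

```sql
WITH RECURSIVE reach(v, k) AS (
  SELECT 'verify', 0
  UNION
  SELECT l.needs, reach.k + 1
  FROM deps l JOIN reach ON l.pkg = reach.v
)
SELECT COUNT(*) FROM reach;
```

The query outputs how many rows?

3

Base: (verify, k=0).
Iteration 1: edges from {verify} -> (init, k=1), (lint, k=1).
Iteration 2: no outgoing edges from {init,lint}; recursion stops.
Total rows emitted: 3.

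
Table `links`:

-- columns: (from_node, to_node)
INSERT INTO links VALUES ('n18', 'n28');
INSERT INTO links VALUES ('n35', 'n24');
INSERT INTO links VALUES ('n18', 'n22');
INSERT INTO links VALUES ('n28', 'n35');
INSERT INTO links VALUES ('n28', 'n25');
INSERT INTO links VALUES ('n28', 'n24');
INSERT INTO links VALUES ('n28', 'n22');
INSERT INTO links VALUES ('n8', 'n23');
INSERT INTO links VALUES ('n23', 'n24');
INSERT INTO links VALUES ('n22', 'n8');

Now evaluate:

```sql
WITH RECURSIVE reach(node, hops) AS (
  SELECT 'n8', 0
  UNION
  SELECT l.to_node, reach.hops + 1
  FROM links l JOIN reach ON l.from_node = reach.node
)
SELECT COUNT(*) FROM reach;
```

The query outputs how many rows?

3

Base: (n8, hops=0).
Iteration 1: edges from {n8} -> (n23, hops=1).
Iteration 2: edges from {n23} -> (n24, hops=2).
Iteration 3: no outgoing edges from {n24}; recursion stops.
Total rows emitted: 3.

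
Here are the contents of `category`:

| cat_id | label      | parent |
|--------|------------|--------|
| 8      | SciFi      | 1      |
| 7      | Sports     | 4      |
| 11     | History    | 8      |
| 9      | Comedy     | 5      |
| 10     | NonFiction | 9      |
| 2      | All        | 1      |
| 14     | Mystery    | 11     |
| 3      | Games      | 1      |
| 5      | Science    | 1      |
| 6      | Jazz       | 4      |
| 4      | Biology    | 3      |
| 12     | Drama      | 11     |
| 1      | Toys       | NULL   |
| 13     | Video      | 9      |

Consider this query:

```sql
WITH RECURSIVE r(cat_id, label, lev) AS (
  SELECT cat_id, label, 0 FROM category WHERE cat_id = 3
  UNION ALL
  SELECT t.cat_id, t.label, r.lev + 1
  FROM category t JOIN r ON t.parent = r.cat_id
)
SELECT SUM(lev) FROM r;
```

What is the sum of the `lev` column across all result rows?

Base: cat_id=3 (Games) at lev 0.
Iteration 1: rows with parent in {3} -> Biology (id 4, lev 1).
Iteration 2: rows with parent in {4} -> Jazz (id 6, lev 2), Sports (id 7, lev 2).
Iteration 3: no rows with parent in {6,7}; recursion stops.
SUM(lev) = 0 + 1 + 2 + 2 = 5.

5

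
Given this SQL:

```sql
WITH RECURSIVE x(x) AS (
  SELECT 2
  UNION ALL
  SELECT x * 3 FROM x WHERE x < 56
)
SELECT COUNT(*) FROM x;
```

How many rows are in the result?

5

Base: x=2.
Iteration 1: 2 < 56 holds -> x = 2 * 3 = 6.
Iteration 2: 6 < 56 holds -> x = 6 * 3 = 18.
Iteration 3: 18 < 56 holds -> x = 18 * 3 = 54.
Iteration 4: 54 < 56 holds -> x = 54 * 3 = 162.
Iteration 5: 162 < 56 fails; recursion stops.
Total rows emitted: 5.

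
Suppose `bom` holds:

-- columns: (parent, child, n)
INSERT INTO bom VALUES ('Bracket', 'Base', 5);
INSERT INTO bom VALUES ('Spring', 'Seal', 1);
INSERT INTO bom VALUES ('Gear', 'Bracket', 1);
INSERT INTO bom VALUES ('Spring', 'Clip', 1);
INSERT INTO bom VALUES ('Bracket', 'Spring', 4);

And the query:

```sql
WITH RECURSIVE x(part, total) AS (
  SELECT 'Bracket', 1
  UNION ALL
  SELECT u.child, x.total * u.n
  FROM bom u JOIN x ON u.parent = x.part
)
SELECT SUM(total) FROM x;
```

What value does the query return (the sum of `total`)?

Base: (Bracket, total=1).
Iteration 1: components of {Bracket} -> Base = 1*5 = 5, Spring = 1*4 = 4.
Iteration 2: components of {Base,Spring} -> Clip = 4*1 = 4, Seal = 4*1 = 4.
Iteration 3: no further components; recursion stops.
SUM(total) = 1 + 4 + 5 + 4 + 4 = 18.

18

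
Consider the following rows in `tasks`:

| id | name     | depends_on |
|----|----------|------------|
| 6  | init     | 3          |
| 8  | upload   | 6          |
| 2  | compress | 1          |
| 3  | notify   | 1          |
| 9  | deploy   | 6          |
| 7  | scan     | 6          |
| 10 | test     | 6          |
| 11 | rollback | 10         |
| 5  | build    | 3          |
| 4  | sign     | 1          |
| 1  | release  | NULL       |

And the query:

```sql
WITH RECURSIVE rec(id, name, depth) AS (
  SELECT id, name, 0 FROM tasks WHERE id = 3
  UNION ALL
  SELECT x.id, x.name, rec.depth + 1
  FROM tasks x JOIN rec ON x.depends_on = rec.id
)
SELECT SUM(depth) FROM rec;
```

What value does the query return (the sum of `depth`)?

13

Base: id=3 (notify) at depth 0.
Iteration 1: rows with depends_on in {3} -> build (id 5, depth 1), init (id 6, depth 1).
Iteration 2: rows with depends_on in {5,6} -> scan (id 7, depth 2), upload (id 8, depth 2), deploy (id 9, depth 2), test (id 10, depth 2).
Iteration 3: rows with depends_on in {7,8,9,10} -> rollback (id 11, depth 3).
Iteration 4: no rows with depends_on in {11}; recursion stops.
SUM(depth) = 0 + 1 + 1 + 2 + 2 + 2 + 2 + 3 = 13.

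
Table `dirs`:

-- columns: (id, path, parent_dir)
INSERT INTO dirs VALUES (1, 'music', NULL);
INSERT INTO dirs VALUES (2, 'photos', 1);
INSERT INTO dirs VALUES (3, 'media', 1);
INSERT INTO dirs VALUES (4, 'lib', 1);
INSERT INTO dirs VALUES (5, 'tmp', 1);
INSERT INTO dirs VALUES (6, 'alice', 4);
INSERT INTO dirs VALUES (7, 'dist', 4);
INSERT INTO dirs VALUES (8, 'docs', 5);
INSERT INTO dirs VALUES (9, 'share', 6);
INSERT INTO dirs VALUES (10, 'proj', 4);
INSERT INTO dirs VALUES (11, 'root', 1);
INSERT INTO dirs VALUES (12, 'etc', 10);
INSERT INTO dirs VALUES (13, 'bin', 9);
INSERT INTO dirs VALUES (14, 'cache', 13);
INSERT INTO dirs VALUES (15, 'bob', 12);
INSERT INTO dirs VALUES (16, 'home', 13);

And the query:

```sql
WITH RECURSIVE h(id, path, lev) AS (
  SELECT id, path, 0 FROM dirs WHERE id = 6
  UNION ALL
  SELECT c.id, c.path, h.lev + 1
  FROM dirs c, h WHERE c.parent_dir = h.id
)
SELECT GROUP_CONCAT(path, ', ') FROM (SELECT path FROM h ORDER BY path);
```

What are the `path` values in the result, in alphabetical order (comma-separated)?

alice, bin, cache, home, share

Base: id=6 (alice) at lev 0.
Iteration 1: rows with parent_dir in {6} -> share (id 9, lev 1).
Iteration 2: rows with parent_dir in {9} -> bin (id 13, lev 2).
Iteration 3: rows with parent_dir in {13} -> cache (id 14, lev 3), home (id 16, lev 3).
Iteration 4: no rows with parent_dir in {14,16}; recursion stops.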